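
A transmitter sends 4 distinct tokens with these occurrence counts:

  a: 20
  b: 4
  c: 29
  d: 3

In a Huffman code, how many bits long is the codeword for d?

3

Repeatedly merge the two smallest:
merge d(3) and b(4): 7
merge 7 and a(20): 27
merge 27 and c(29): 56
d's leaf is at depth 3, giving a 3-bit codeword.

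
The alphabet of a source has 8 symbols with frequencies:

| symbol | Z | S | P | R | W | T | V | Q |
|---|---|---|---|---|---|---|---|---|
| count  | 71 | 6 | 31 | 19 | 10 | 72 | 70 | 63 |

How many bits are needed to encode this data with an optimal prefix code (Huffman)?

930

Build the Huffman tree bottom-up:
S(6) + W(10) → 16
16 + R(19) → 35
P(31) + 35 → 66
Q(63) + 66 → 129
V(70) + Z(71) → 141
T(72) + 129 → 201
141 + 201 → 342
Total encoded bits = sum of merged weights = 16 + 35 + 66 + 129 + 141 + 201 + 342 = 930.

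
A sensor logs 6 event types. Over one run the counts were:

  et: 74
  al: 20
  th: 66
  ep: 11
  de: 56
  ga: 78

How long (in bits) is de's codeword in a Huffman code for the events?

3

Repeatedly merge the two smallest:
merge ep(11) and al(20): 31
merge 31 and de(56): 87
merge th(66) and et(74): 140
merge ga(78) and 87: 165
merge 140 and 165: 305
The subtree containing de is merged 3 times, so code length = 3.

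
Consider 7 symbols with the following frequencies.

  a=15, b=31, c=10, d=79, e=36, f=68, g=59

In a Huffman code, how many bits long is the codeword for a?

5

Huffman merges, smallest pair first:
c(10) + a(15) → 25
25 + b(31) → 56
e(36) + 56 → 92
g(59) + f(68) → 127
d(79) + 92 → 171
127 + 171 → 298
The subtree containing a is merged 5 times, so code length = 5.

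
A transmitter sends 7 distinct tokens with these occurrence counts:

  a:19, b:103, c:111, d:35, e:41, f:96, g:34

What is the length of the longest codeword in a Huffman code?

Merge the two lowest-weight nodes at each step:
combine a(19), g(34) → 53
combine d(35), e(41) → 76
combine 53, 76 → 129
combine f(96), b(103) → 199
combine c(111), 129 → 240
combine 199, 240 → 439
The rarest symbols sit at the bottom; the longest codeword is 4 bits.

4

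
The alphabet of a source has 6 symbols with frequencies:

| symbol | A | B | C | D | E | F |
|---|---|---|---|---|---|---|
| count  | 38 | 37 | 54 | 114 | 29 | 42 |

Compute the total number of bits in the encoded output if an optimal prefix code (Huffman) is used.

Merge the two smallest weights repeatedly:
merge E(29) and B(37): 66
merge A(38) and F(42): 80
merge C(54) and 66: 120
merge 80 and D(114): 194
merge 120 and 194: 314
Total encoded bits = sum of merged weights = 66 + 80 + 120 + 194 + 314 = 774.

774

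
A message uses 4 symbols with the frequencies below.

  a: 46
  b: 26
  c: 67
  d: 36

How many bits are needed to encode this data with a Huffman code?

345

Build the Huffman tree bottom-up:
merge b(26) and d(36): 62
merge a(46) and 62: 108
merge c(67) and 108: 175
Total encoded bits = sum of merged weights = 62 + 108 + 175 = 345.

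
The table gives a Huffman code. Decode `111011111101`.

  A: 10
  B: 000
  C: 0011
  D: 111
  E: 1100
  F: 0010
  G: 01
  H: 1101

DGDH

Read left to right; each codeword is recognised as soon as it completes (prefix code):
  111→D | 01→G | 111→D | 1101→H
Decoded message: DGDH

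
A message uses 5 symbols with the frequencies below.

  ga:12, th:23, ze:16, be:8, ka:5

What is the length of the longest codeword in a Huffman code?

Merge the two lowest-weight nodes at each step:
merge ka(5) and be(8): 13
merge ga(12) and 13: 25
merge ze(16) and th(23): 39
merge 25 and 39: 64
The first pair merged (ka, be) ends up deepest, at depth 3.

3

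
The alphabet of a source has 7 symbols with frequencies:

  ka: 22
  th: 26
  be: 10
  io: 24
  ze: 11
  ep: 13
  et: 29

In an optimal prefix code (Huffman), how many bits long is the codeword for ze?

4

Repeatedly merge the two smallest:
be(10) + ze(11) → 21
ep(13) + 21 → 34
ka(22) + io(24) → 46
th(26) + et(29) → 55
34 + 46 → 80
55 + 80 → 135
The subtree containing ze is merged 4 times, so code length = 4.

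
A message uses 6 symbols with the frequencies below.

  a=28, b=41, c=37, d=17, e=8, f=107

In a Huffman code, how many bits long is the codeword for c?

3

Build the tree from the bottom:
e(8) + d(17) → 25
25 + a(28) → 53
c(37) + b(41) → 78
53 + 78 → 131
f(107) + 131 → 238
The subtree containing c is merged 3 times, so code length = 3.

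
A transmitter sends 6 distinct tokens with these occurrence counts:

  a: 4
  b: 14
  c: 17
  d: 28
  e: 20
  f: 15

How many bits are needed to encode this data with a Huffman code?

Merge the two smallest weights repeatedly:
merge a(4) and b(14): 18
merge f(15) and c(17): 32
merge 18 and e(20): 38
merge d(28) and 32: 60
merge 38 and 60: 98
Each symbol's bit-cost is frequency × depth; summing gives 246 bits (equivalently 18 + 32 + 38 + 60 + 98).

246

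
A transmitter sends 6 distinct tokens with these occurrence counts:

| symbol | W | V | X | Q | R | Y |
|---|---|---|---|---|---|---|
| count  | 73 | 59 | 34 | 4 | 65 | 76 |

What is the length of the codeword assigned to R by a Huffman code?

Huffman merges, smallest pair first:
Q(4) + X(34) → 38
38 + V(59) → 97
R(65) + W(73) → 138
Y(76) + 97 → 173
138 + 173 → 311
The subtree containing R is merged 2 times, so code length = 2.

2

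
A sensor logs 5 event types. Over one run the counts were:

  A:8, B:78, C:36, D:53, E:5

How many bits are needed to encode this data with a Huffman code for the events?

Merge the two smallest weights repeatedly:
merge E(5) and A(8): 13
merge 13 and C(36): 49
merge 49 and D(53): 102
merge B(78) and 102: 180
The encoded length is the sum of every internal node's weight: 13 + 49 + 102 + 180 = 344 bits.

344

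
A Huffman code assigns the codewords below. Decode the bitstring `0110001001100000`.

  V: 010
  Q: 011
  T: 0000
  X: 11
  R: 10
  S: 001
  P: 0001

QPSRT

Read left to right; each codeword is recognised as soon as it completes (prefix code):
  011→Q | 0001→P | 001→S | 10→R | 0000→T
Decoded message: QPSRT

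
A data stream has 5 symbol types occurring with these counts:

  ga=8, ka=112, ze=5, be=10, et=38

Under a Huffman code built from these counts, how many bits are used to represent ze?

Build the tree from the bottom:
merge ze(5) and ga(8): 13
merge be(10) and 13: 23
merge 23 and et(38): 61
merge 61 and ka(112): 173
The subtree containing ze is merged 4 times, so code length = 4.

4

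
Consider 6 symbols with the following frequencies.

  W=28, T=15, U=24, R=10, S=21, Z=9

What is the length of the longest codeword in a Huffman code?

4

Merge the two lowest-weight nodes at each step:
combine Z(9), R(10) → 19
combine T(15), 19 → 34
combine S(21), U(24) → 45
combine W(28), 34 → 62
combine 45, 62 → 107
The first pair merged (Z, R) ends up deepest, at depth 4.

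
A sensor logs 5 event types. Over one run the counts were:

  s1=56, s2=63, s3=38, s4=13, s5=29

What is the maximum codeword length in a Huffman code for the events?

Merge the two lowest-weight nodes at each step:
combine s4(13), s5(29) → 42
combine s3(38), 42 → 80
combine s1(56), s2(63) → 119
combine 80, 119 → 199
The rarest symbols sit at the bottom; the longest codeword is 3 bits.

3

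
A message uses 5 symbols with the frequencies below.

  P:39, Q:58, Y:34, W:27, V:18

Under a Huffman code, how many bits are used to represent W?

Huffman merges, smallest pair first:
combine V(18), W(27) → 45
combine Y(34), P(39) → 73
combine 45, Q(58) → 103
combine 73, 103 → 176
The subtree containing W is merged 3 times, so code length = 3.

3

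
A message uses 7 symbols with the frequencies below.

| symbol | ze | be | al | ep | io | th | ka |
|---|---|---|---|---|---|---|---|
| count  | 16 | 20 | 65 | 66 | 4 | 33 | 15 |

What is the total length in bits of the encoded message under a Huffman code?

545

Build the Huffman tree bottom-up:
combine io(4), ka(15) → 19
combine ze(16), 19 → 35
combine be(20), th(33) → 53
combine 35, 53 → 88
combine al(65), ep(66) → 131
combine 88, 131 → 219
The encoded length is the sum of every internal node's weight: 19 + 35 + 53 + 88 + 131 + 219 = 545 bits.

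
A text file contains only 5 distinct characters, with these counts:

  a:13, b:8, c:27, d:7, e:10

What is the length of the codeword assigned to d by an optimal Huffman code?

Repeatedly merge the two smallest:
combine d(7), b(8) → 15
combine e(10), a(13) → 23
combine 15, 23 → 38
combine c(27), 38 → 65
d's leaf is at depth 3, giving a 3-bit codeword.

3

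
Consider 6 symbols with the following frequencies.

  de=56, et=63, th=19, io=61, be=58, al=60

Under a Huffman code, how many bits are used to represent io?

2

Huffman merges, smallest pair first:
th(19) + de(56) → 75
be(58) + al(60) → 118
io(61) + et(63) → 124
75 + 118 → 193
124 + 193 → 317
io sits 2 levels below the root, so its codeword is 2 bits.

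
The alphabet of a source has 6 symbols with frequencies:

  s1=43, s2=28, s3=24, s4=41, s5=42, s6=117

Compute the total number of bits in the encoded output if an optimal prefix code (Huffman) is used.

Build the Huffman tree bottom-up:
combine s3(24), s2(28) → 52
combine s4(41), s5(42) → 83
combine s1(43), 52 → 95
combine 83, 95 → 178
combine s6(117), 178 → 295
Each symbol's bit-cost is frequency × depth; summing gives 703 bits (equivalently 52 + 83 + 95 + 178 + 295).

703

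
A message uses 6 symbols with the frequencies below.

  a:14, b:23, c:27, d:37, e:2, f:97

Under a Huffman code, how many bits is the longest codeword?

4

Merge the two lowest-weight nodes at each step:
merge e(2) and a(14): 16
merge 16 and b(23): 39
merge c(27) and d(37): 64
merge 39 and 64: 103
merge f(97) and 103: 200
The first pair merged (e, a) ends up deepest, at depth 4.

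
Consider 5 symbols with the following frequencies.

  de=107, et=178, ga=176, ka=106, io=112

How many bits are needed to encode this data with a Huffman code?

1571

Build the Huffman tree bottom-up:
ka(106) + de(107) → 213
io(112) + ga(176) → 288
et(178) + 213 → 391
288 + 391 → 679
The encoded length is the sum of every internal node's weight: 213 + 288 + 391 + 679 = 1571 bits.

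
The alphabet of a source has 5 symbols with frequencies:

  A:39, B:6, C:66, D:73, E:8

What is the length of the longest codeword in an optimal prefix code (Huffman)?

4

Merge the two lowest-weight nodes at each step:
merge B(6) and E(8): 14
merge 14 and A(39): 53
merge 53 and C(66): 119
merge D(73) and 119: 192
The first pair merged (B, E) ends up deepest, at depth 4.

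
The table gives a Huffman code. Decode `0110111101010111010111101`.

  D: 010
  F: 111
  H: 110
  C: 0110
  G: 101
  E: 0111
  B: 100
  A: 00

CFGDFDFG

Read left to right; each codeword is recognised as soon as it completes (prefix code):
  0110→C | 111→F | 101→G | 010→D | 111→F | 010→D | 111→F | 101→G
Decoded message: CFGDFDFG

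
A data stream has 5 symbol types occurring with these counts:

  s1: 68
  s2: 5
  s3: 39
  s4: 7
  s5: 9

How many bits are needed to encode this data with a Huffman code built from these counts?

Build the Huffman tree bottom-up:
combine s2(5), s4(7) → 12
combine s5(9), 12 → 21
combine 21, s3(39) → 60
combine 60, s1(68) → 128
The encoded length is the sum of every internal node's weight: 12 + 21 + 60 + 128 = 221 bits.

221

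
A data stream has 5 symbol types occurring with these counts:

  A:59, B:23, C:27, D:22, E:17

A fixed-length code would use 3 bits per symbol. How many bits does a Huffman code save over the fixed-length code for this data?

Fixed-length: 3 bits × 148 symbols = 444 bits.
Huffman merges:
merge E(17) and D(22): 39
merge B(23) and C(27): 50
merge 39 and 50: 89
merge A(59) and 89: 148
Huffman total = 39 + 50 + 89 + 148 = 326 bits.
Saving = 444 − 326 = 118 bits.

118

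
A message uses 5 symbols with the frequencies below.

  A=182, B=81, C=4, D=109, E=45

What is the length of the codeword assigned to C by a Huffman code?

4

Repeatedly merge the two smallest:
merge C(4) and E(45): 49
merge 49 and B(81): 130
merge D(109) and 130: 239
merge A(182) and 239: 421
C sits 4 levels below the root, so its codeword is 4 bits.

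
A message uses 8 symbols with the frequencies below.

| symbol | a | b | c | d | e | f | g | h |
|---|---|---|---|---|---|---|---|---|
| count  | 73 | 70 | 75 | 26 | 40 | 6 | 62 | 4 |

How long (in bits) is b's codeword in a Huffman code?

3

Build the tree from the bottom:
h(4) + f(6) → 10
10 + d(26) → 36
36 + e(40) → 76
g(62) + b(70) → 132
a(73) + c(75) → 148
76 + 132 → 208
148 + 208 → 356
b's leaf is at depth 3, giving a 3-bit codeword.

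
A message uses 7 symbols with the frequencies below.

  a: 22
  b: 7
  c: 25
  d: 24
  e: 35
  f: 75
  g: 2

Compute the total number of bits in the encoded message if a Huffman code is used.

460

Build the Huffman tree bottom-up:
merge g(2) and b(7): 9
merge 9 and a(22): 31
merge d(24) and c(25): 49
merge 31 and e(35): 66
merge 49 and 66: 115
merge f(75) and 115: 190
Each symbol's bit-cost is frequency × depth; summing gives 460 bits (equivalently 9 + 31 + 49 + 66 + 115 + 190).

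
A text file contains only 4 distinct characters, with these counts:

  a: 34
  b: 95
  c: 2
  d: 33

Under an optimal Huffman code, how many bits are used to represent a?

2

Huffman merges, smallest pair first:
c(2) + d(33) → 35
a(34) + 35 → 69
69 + b(95) → 164
The subtree containing a is merged 2 times, so code length = 2.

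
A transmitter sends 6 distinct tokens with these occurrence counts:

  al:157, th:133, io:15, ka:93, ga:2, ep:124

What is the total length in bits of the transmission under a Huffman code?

1175

Build the Huffman tree bottom-up:
ga(2) + io(15) → 17
17 + ka(93) → 110
110 + ep(124) → 234
th(133) + al(157) → 290
234 + 290 → 524
Each symbol's bit-cost is frequency × depth; summing gives 1175 bits (equivalently 17 + 110 + 234 + 290 + 524).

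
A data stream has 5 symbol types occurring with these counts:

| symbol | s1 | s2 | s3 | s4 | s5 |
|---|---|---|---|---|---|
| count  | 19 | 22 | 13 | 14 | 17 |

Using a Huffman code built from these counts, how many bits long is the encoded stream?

197

Merge the two smallest weights repeatedly:
s3(13) + s4(14) → 27
s5(17) + s1(19) → 36
s2(22) + 27 → 49
36 + 49 → 85
The encoded length is the sum of every internal node's weight: 27 + 36 + 49 + 85 = 197 bits.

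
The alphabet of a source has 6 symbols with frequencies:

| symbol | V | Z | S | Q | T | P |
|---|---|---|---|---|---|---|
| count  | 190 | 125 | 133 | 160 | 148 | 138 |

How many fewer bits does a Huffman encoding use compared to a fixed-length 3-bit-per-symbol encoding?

350

Fixed-length: 3 bits × 894 symbols = 2682 bits.
Huffman merges:
combine Z(125), S(133) → 258
combine P(138), T(148) → 286
combine Q(160), V(190) → 350
combine 258, 286 → 544
combine 350, 544 → 894
Huffman total = 258 + 286 + 350 + 544 + 894 = 2332 bits.
Saving = 2682 − 2332 = 350 bits.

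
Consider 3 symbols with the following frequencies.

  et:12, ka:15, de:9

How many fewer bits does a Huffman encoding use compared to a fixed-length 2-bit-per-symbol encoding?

15

Fixed-length: 2 bits × 36 symbols = 72 bits.
Huffman merges:
merge de(9) and et(12): 21
merge ka(15) and 21: 36
Huffman total = 21 + 36 = 57 bits.
Saving = 72 − 57 = 15 bits.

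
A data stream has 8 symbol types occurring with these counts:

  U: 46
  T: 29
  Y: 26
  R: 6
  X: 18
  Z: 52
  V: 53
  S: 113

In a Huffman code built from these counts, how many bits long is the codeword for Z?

3

Build the tree from the bottom:
combine R(6), X(18) → 24
combine 24, Y(26) → 50
combine T(29), U(46) → 75
combine 50, Z(52) → 102
combine V(53), 75 → 128
combine 102, S(113) → 215
combine 128, 215 → 343
The subtree containing Z is merged 3 times, so code length = 3.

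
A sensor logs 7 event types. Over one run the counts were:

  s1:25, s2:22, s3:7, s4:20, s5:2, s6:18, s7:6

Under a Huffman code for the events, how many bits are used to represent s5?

5

Huffman merges, smallest pair first:
combine s5(2), s7(6) → 8
combine s3(7), 8 → 15
combine 15, s6(18) → 33
combine s4(20), s2(22) → 42
combine s1(25), 33 → 58
combine 42, 58 → 100
s5 sits 5 levels below the root, so its codeword is 5 bits.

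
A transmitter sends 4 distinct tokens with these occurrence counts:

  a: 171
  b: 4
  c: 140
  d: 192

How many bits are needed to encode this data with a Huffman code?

966

Greedily combine the two least-frequent nodes:
merge b(4) and c(140): 144
merge 144 and a(171): 315
merge d(192) and 315: 507
Each symbol's bit-cost is frequency × depth; summing gives 966 bits (equivalently 144 + 315 + 507).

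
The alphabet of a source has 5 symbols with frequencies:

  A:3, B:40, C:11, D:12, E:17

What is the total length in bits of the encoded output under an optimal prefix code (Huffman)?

166

Merge the two smallest weights repeatedly:
combine A(3), C(11) → 14
combine D(12), 14 → 26
combine E(17), 26 → 43
combine B(40), 43 → 83
The encoded length is the sum of every internal node's weight: 14 + 26 + 43 + 83 = 166 bits.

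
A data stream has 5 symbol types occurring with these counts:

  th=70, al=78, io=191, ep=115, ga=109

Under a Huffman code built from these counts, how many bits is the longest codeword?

3

Merge the two lowest-weight nodes at each step:
merge th(70) and al(78): 148
merge ga(109) and ep(115): 224
merge 148 and io(191): 339
merge 224 and 339: 563
The rarest symbols sit at the bottom; the longest codeword is 3 bits.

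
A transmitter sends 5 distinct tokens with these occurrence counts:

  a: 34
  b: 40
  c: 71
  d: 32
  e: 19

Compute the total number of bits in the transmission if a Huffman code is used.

Greedily combine the two least-frequent nodes:
merge e(19) and d(32): 51
merge a(34) and b(40): 74
merge 51 and c(71): 122
merge 74 and 122: 196
The encoded length is the sum of every internal node's weight: 51 + 74 + 122 + 196 = 443 bits.

443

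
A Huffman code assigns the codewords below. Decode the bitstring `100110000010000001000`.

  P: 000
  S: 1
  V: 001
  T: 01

SVSPVPPSP

Read left to right; each codeword is recognised as soon as it completes (prefix code):
  1→S | 001→V | 1→S | 000→P | 001→V | 000→P | 000→P | 1→S | 000→P
Decoded message: SVSPVPPSP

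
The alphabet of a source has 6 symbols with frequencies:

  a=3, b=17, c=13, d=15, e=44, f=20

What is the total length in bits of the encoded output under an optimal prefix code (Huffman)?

Merge the two smallest weights repeatedly:
merge a(3) and c(13): 16
merge d(15) and 16: 31
merge b(17) and f(20): 37
merge 31 and 37: 68
merge e(44) and 68: 112
Total encoded bits = sum of merged weights = 16 + 31 + 37 + 68 + 112 = 264.

264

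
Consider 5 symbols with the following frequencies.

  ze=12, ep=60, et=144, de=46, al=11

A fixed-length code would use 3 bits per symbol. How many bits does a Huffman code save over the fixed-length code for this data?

Fixed-length: 3 bits × 273 symbols = 819 bits.
Huffman merges:
combine al(11), ze(12) → 23
combine 23, de(46) → 69
combine ep(60), 69 → 129
combine 129, et(144) → 273
Huffman total = 23 + 69 + 129 + 273 = 494 bits.
Saving = 819 − 494 = 325 bits.

325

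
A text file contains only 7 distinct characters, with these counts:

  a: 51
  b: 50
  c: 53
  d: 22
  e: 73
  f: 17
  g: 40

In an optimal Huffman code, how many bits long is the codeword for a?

Huffman merges, smallest pair first:
combine f(17), d(22) → 39
combine 39, g(40) → 79
combine b(50), a(51) → 101
combine c(53), e(73) → 126
combine 79, 101 → 180
combine 126, 180 → 306
a sits 3 levels below the root, so its codeword is 3 bits.

3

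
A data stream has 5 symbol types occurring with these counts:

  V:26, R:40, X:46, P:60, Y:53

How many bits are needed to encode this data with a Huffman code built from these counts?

Greedily combine the two least-frequent nodes:
merge V(26) and R(40): 66
merge X(46) and Y(53): 99
merge P(60) and 66: 126
merge 99 and 126: 225
Total encoded bits = sum of merged weights = 66 + 99 + 126 + 225 = 516.

516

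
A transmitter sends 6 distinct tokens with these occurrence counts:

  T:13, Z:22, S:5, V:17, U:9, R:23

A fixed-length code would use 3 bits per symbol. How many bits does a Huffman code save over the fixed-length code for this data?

Fixed-length: 3 bits × 89 symbols = 267 bits.
Huffman merges:
S(5) + U(9) → 14
T(13) + 14 → 27
V(17) + Z(22) → 39
R(23) + 27 → 50
39 + 50 → 89
Huffman total = 14 + 27 + 39 + 50 + 89 = 219 bits.
Saving = 267 − 219 = 48 bits.

48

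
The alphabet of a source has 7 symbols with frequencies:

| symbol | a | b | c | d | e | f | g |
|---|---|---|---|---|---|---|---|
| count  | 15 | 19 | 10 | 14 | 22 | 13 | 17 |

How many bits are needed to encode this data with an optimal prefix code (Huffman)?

308

Merge the two smallest weights repeatedly:
merge c(10) and f(13): 23
merge d(14) and a(15): 29
merge g(17) and b(19): 36
merge e(22) and 23: 45
merge 29 and 36: 65
merge 45 and 65: 110
Total encoded bits = sum of merged weights = 23 + 29 + 36 + 45 + 65 + 110 = 308.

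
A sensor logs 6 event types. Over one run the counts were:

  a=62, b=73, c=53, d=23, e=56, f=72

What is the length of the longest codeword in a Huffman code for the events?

3

Merge the two lowest-weight nodes at each step:
merge d(23) and c(53): 76
merge e(56) and a(62): 118
merge f(72) and b(73): 145
merge 76 and 118: 194
merge 145 and 194: 339
Maximum depth reached is 3.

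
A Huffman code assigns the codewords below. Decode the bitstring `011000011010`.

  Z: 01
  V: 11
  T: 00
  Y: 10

ZYTZYY

Read left to right; each codeword is recognised as soon as it completes (prefix code):
  01→Z | 10→Y | 00→T | 01→Z | 10→Y | 10→Y
Decoded message: ZYTZYY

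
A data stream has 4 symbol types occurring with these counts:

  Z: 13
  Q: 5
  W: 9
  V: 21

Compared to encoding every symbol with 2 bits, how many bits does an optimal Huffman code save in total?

Fixed-length: 2 bits × 48 symbols = 96 bits.
Huffman merges:
combine Q(5), W(9) → 14
combine Z(13), 14 → 27
combine V(21), 27 → 48
Huffman total = 14 + 27 + 48 = 89 bits.
Saving = 96 − 89 = 7 bits.

7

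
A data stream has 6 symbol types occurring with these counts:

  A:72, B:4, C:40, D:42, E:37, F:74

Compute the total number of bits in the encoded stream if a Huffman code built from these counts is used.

660

Build the Huffman tree bottom-up:
merge B(4) and E(37): 41
merge C(40) and 41: 81
merge D(42) and A(72): 114
merge F(74) and 81: 155
merge 114 and 155: 269
The encoded length is the sum of every internal node's weight: 41 + 81 + 114 + 155 + 269 = 660 bits.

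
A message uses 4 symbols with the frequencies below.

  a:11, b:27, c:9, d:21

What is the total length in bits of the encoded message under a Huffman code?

Build the Huffman tree bottom-up:
merge c(9) and a(11): 20
merge 20 and d(21): 41
merge b(27) and 41: 68
Each symbol's bit-cost is frequency × depth; summing gives 129 bits (equivalently 20 + 41 + 68).

129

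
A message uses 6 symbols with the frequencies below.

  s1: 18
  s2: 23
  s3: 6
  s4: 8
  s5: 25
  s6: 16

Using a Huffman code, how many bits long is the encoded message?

Merge the two smallest weights repeatedly:
combine s3(6), s4(8) → 14
combine 14, s6(16) → 30
combine s1(18), s2(23) → 41
combine s5(25), 30 → 55
combine 41, 55 → 96
Each symbol's bit-cost is frequency × depth; summing gives 236 bits (equivalently 14 + 30 + 41 + 55 + 96).

236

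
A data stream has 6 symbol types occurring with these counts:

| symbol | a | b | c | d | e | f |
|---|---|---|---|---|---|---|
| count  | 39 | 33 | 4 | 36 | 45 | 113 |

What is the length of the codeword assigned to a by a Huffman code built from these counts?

3

Repeatedly merge the two smallest:
c(4) + b(33) → 37
d(36) + 37 → 73
a(39) + e(45) → 84
73 + 84 → 157
f(113) + 157 → 270
a sits 3 levels below the root, so its codeword is 3 bits.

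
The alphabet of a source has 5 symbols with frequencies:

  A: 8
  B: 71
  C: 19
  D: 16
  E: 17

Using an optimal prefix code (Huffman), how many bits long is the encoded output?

251

Merge the two smallest weights repeatedly:
A(8) + D(16) → 24
E(17) + C(19) → 36
24 + 36 → 60
60 + B(71) → 131
Total encoded bits = sum of merged weights = 24 + 36 + 60 + 131 = 251.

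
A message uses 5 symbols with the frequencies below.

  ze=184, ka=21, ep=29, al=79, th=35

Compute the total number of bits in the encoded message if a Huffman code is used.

647

Greedily combine the two least-frequent nodes:
ka(21) + ep(29) → 50
th(35) + 50 → 85
al(79) + 85 → 164
164 + ze(184) → 348
Total encoded bits = sum of merged weights = 50 + 85 + 164 + 348 = 647.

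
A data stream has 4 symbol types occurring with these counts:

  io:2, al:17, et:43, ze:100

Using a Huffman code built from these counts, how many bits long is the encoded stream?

243

Greedily combine the two least-frequent nodes:
merge io(2) and al(17): 19
merge 19 and et(43): 62
merge 62 and ze(100): 162
Total encoded bits = sum of merged weights = 19 + 62 + 162 = 243.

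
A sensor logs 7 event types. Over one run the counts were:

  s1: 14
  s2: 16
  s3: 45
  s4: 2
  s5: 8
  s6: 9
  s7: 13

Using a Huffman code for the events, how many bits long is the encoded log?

Build the Huffman tree bottom-up:
merge s4(2) and s5(8): 10
merge s6(9) and 10: 19
merge s7(13) and s1(14): 27
merge s2(16) and 19: 35
merge 27 and 35: 62
merge s3(45) and 62: 107
Each symbol's bit-cost is frequency × depth; summing gives 260 bits (equivalently 10 + 19 + 27 + 35 + 62 + 107).

260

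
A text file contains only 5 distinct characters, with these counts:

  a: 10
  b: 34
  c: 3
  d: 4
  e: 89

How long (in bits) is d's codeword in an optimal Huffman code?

Repeatedly merge the two smallest:
merge c(3) and d(4): 7
merge 7 and a(10): 17
merge 17 and b(34): 51
merge 51 and e(89): 140
d sits 4 levels below the root, so its codeword is 4 bits.

4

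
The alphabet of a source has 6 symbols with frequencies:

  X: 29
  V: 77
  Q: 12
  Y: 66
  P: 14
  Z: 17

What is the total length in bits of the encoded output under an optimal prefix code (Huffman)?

494

Build the Huffman tree bottom-up:
merge Q(12) and P(14): 26
merge Z(17) and 26: 43
merge X(29) and 43: 72
merge Y(66) and 72: 138
merge V(77) and 138: 215
Total encoded bits = sum of merged weights = 26 + 43 + 72 + 138 + 215 = 494.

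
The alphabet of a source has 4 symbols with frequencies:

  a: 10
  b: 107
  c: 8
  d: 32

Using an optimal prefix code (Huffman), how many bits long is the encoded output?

225

Greedily combine the two least-frequent nodes:
combine c(8), a(10) → 18
combine 18, d(32) → 50
combine 50, b(107) → 157
The encoded length is the sum of every internal node's weight: 18 + 50 + 157 = 225 bits.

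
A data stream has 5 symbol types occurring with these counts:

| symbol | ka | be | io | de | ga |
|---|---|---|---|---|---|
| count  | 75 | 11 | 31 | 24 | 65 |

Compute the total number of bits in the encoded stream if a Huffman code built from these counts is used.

438

Build the Huffman tree bottom-up:
be(11) + de(24) → 35
io(31) + 35 → 66
ga(65) + 66 → 131
ka(75) + 131 → 206
Total encoded bits = sum of merged weights = 35 + 66 + 131 + 206 = 438.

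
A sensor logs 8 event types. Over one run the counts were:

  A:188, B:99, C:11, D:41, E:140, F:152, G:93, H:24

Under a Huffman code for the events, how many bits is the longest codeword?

5

Merge the two lowest-weight nodes at each step:
merge C(11) and H(24): 35
merge 35 and D(41): 76
merge 76 and G(93): 169
merge B(99) and E(140): 239
merge F(152) and 169: 321
merge A(188) and 239: 427
merge 321 and 427: 748
Maximum depth reached is 5.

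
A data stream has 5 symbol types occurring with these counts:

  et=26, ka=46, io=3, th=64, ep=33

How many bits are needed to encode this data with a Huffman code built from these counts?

371

Build the Huffman tree bottom-up:
io(3) + et(26) → 29
29 + ep(33) → 62
ka(46) + 62 → 108
th(64) + 108 → 172
Each symbol's bit-cost is frequency × depth; summing gives 371 bits (equivalently 29 + 62 + 108 + 172).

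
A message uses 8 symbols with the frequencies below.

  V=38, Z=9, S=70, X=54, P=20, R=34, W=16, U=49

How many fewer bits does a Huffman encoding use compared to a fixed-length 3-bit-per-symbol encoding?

Fixed-length: 3 bits × 290 symbols = 870 bits.
Huffman merges:
combine Z(9), W(16) → 25
combine P(20), 25 → 45
combine R(34), V(38) → 72
combine 45, U(49) → 94
combine X(54), S(70) → 124
combine 72, 94 → 166
combine 124, 166 → 290
Huffman total = 25 + 45 + 72 + 94 + 124 + 166 + 290 = 816 bits.
Saving = 870 − 816 = 54 bits.

54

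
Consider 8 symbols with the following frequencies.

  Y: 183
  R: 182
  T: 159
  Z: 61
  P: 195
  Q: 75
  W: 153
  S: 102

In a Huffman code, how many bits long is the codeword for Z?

4

Repeatedly merge the two smallest:
combine Z(61), Q(75) → 136
combine S(102), 136 → 238
combine W(153), T(159) → 312
combine R(182), Y(183) → 365
combine P(195), 238 → 433
combine 312, 365 → 677
combine 433, 677 → 1110
Z sits 4 levels below the root, so its codeword is 4 bits.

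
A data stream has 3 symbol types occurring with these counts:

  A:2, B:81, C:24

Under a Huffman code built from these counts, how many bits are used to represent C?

Repeatedly merge the two smallest:
combine A(2), C(24) → 26
combine 26, B(81) → 107
The subtree containing C is merged 2 times, so code length = 2.

2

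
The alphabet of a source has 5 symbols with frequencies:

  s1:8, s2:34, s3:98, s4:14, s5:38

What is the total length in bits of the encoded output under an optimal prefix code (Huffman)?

Merge the two smallest weights repeatedly:
merge s1(8) and s4(14): 22
merge 22 and s2(34): 56
merge s5(38) and 56: 94
merge 94 and s3(98): 192
Each symbol's bit-cost is frequency × depth; summing gives 364 bits (equivalently 22 + 56 + 94 + 192).

364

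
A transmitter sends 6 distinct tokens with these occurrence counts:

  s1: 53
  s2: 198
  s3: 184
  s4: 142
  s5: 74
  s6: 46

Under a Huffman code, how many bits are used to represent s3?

Build the tree from the bottom:
s6(46) + s1(53) → 99
s5(74) + 99 → 173
s4(142) + 173 → 315
s3(184) + s2(198) → 382
315 + 382 → 697
s3 sits 2 levels below the root, so its codeword is 2 bits.

2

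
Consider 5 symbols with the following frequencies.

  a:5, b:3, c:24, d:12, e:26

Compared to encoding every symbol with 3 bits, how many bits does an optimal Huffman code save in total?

68

Fixed-length: 3 bits × 70 symbols = 210 bits.
Huffman merges:
merge b(3) and a(5): 8
merge 8 and d(12): 20
merge 20 and c(24): 44
merge e(26) and 44: 70
Huffman total = 8 + 20 + 44 + 70 = 142 bits.
Saving = 210 − 142 = 68 bits.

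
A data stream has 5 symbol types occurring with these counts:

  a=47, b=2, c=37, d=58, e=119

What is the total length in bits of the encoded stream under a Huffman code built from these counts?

532

Build the Huffman tree bottom-up:
b(2) + c(37) → 39
39 + a(47) → 86
d(58) + 86 → 144
e(119) + 144 → 263
The encoded length is the sum of every internal node's weight: 39 + 86 + 144 + 263 = 532 bits.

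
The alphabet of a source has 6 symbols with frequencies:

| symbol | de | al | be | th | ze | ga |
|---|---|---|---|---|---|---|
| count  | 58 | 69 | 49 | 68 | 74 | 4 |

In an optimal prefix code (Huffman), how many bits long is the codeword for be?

4

Repeatedly merge the two smallest:
merge ga(4) and be(49): 53
merge 53 and de(58): 111
merge th(68) and al(69): 137
merge ze(74) and 111: 185
merge 137 and 185: 322
be's leaf is at depth 4, giving a 4-bit codeword.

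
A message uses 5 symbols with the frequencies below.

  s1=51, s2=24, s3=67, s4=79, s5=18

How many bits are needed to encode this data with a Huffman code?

520

Greedily combine the two least-frequent nodes:
combine s5(18), s2(24) → 42
combine 42, s1(51) → 93
combine s3(67), s4(79) → 146
combine 93, 146 → 239
Total encoded bits = sum of merged weights = 42 + 93 + 146 + 239 = 520.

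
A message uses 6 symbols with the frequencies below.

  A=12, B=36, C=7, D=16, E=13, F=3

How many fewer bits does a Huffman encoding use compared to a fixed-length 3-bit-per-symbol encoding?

62

Fixed-length: 3 bits × 87 symbols = 261 bits.
Huffman merges:
combine F(3), C(7) → 10
combine 10, A(12) → 22
combine E(13), D(16) → 29
combine 22, 29 → 51
combine B(36), 51 → 87
Huffman total = 10 + 22 + 29 + 51 + 87 = 199 bits.
Saving = 261 − 199 = 62 bits.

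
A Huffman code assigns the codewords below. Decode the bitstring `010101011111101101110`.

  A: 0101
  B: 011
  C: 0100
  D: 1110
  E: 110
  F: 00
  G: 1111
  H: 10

Read left to right; each codeword is recognised as soon as it completes (prefix code):
  0101→A | 0101→A | 1111→G | 10→H | 110→E | 1110→D
Decoded message: AAGHED

AAGHED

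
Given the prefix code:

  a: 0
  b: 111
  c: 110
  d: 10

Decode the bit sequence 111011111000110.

Read left to right; each codeword is recognised as soon as it completes (prefix code):
  111→b | 0→a | 111→b | 110→c | 0→a | 0→a | 110→c
Decoded message: babcaac

babcaac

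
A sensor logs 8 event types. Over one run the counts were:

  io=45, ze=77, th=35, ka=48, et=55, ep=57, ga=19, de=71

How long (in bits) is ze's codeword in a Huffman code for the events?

Huffman merges, smallest pair first:
combine ga(19), th(35) → 54
combine io(45), ka(48) → 93
combine 54, et(55) → 109
combine ep(57), de(71) → 128
combine ze(77), 93 → 170
combine 109, 128 → 237
combine 170, 237 → 407
The subtree containing ze is merged 2 times, so code length = 2.

2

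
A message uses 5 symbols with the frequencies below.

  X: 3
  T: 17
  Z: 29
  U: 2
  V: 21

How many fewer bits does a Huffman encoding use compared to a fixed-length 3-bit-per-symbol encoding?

74

Fixed-length: 3 bits × 72 symbols = 216 bits.
Huffman merges:
U(2) + X(3) → 5
5 + T(17) → 22
V(21) + 22 → 43
Z(29) + 43 → 72
Huffman total = 5 + 22 + 43 + 72 = 142 bits.
Saving = 216 − 142 = 74 bits.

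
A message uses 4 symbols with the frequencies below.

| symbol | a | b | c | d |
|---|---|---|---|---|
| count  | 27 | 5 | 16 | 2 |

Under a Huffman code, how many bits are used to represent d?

3

Huffman merges, smallest pair first:
d(2) + b(5) → 7
7 + c(16) → 23
23 + a(27) → 50
d sits 3 levels below the root, so its codeword is 3 bits.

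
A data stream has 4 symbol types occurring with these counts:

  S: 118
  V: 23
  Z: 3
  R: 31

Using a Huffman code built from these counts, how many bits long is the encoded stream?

258

Build the Huffman tree bottom-up:
combine Z(3), V(23) → 26
combine 26, R(31) → 57
combine 57, S(118) → 175
Total encoded bits = sum of merged weights = 26 + 57 + 175 = 258.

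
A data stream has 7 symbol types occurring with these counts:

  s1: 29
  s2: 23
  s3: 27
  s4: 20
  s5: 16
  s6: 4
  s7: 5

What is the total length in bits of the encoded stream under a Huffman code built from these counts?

Merge the two smallest weights repeatedly:
merge s6(4) and s7(5): 9
merge 9 and s5(16): 25
merge s4(20) and s2(23): 43
merge 25 and s3(27): 52
merge s1(29) and 43: 72
merge 52 and 72: 124
The encoded length is the sum of every internal node's weight: 9 + 25 + 43 + 52 + 72 + 124 = 325 bits.

325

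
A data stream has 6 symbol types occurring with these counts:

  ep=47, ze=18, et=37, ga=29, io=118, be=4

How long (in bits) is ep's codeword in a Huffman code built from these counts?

3

Repeatedly merge the two smallest:
be(4) + ze(18) → 22
22 + ga(29) → 51
et(37) + ep(47) → 84
51 + 84 → 135
io(118) + 135 → 253
The subtree containing ep is merged 3 times, so code length = 3.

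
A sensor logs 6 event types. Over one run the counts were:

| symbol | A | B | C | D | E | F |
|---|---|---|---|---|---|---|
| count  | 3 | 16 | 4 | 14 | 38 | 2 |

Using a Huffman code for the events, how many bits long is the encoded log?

153

Merge the two smallest weights repeatedly:
merge F(2) and A(3): 5
merge C(4) and 5: 9
merge 9 and D(14): 23
merge B(16) and 23: 39
merge E(38) and 39: 77
The encoded length is the sum of every internal node's weight: 5 + 9 + 23 + 39 + 77 = 153 bits.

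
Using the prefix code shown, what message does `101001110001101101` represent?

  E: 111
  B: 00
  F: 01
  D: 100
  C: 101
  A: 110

Read left to right; each codeword is recognised as soon as it completes (prefix code):
  101→C | 00→B | 111→E | 00→B | 01→F | 101→C | 101→C
Decoded message: CBEBFCC

CBEBFCC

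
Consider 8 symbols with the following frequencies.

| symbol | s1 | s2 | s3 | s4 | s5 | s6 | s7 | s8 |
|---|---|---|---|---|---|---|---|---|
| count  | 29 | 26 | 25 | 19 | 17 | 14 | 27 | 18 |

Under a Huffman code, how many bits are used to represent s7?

Huffman merges, smallest pair first:
s6(14) + s5(17) → 31
s8(18) + s4(19) → 37
s3(25) + s2(26) → 51
s7(27) + s1(29) → 56
31 + 37 → 68
51 + 56 → 107
68 + 107 → 175
s7 sits 3 levels below the root, so its codeword is 3 bits.

3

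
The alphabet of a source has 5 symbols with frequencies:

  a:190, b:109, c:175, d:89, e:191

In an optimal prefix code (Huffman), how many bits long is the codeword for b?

Repeatedly merge the two smallest:
merge d(89) and b(109): 198
merge c(175) and a(190): 365
merge e(191) and 198: 389
merge 365 and 389: 754
The subtree containing b is merged 3 times, so code length = 3.

3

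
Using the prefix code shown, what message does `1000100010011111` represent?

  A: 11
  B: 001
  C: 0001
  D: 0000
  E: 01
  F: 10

FBCBAA

Read left to right; each codeword is recognised as soon as it completes (prefix code):
  10→F | 001→B | 0001→C | 001→B | 11→A | 11→A
Decoded message: FBCBAA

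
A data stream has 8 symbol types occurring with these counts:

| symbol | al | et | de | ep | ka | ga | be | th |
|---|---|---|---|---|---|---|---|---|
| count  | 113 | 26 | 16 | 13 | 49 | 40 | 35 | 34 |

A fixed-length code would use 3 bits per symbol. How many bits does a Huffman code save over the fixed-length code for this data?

84

Fixed-length: 3 bits × 326 symbols = 978 bits.
Huffman merges:
ep(13) + de(16) → 29
et(26) + 29 → 55
th(34) + be(35) → 69
ga(40) + ka(49) → 89
55 + 69 → 124
89 + al(113) → 202
124 + 202 → 326
Huffman total = 29 + 55 + 69 + 89 + 124 + 202 + 326 = 894 bits.
Saving = 978 − 894 = 84 bits.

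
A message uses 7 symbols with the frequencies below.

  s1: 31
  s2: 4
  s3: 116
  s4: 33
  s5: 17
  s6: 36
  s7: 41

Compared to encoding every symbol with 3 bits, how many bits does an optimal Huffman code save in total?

159

Fixed-length: 3 bits × 278 symbols = 834 bits.
Huffman merges:
s2(4) + s5(17) → 21
21 + s1(31) → 52
s4(33) + s6(36) → 69
s7(41) + 52 → 93
69 + 93 → 162
s3(116) + 162 → 278
Huffman total = 21 + 52 + 69 + 93 + 162 + 278 = 675 bits.
Saving = 834 − 675 = 159 bits.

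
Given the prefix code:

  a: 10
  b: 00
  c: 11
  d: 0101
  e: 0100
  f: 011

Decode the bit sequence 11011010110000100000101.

cfdabebd

Read left to right; each codeword is recognised as soon as it completes (prefix code):
  11→c | 011→f | 0101→d | 10→a | 00→b | 0100→e | 00→b | 0101→d
Decoded message: cfdabebd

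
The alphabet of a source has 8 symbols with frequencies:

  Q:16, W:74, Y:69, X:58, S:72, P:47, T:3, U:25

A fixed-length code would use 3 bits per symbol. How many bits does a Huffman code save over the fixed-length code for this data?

83

Fixed-length: 3 bits × 364 symbols = 1092 bits.
Huffman merges:
merge T(3) and Q(16): 19
merge 19 and U(25): 44
merge 44 and P(47): 91
merge X(58) and Y(69): 127
merge S(72) and W(74): 146
merge 91 and 127: 218
merge 146 and 218: 364
Huffman total = 19 + 44 + 91 + 127 + 146 + 218 + 364 = 1009 bits.
Saving = 1092 − 1009 = 83 bits.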